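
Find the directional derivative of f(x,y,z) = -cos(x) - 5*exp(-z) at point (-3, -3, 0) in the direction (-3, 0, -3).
sqrt(2)*(-5 + sin(3))/2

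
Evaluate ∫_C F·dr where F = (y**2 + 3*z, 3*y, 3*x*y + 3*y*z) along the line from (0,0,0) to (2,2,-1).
11/3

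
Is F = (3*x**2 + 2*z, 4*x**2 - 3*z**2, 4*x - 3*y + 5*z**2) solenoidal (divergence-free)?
No, ∇·F = 6*x + 10*z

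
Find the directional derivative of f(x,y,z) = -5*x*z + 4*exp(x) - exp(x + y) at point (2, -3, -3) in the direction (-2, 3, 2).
sqrt(17)*(-8*exp(3) - 50*E - 1)*exp(-1)/17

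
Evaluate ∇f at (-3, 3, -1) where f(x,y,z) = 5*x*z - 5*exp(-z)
(-5, 0, -15 + 5*E)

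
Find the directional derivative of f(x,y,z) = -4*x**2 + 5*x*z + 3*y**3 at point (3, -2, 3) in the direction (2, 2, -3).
9*sqrt(17)/17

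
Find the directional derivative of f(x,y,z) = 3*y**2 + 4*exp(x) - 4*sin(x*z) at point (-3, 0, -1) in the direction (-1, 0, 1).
sqrt(2)*(4*exp(3)*cos(3) - 2)*exp(-3)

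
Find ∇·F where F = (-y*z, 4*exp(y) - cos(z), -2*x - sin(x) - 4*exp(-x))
4*exp(y)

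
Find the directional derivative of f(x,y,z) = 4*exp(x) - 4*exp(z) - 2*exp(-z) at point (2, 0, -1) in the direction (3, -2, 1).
sqrt(14)*(-2 + exp(2) + 6*exp(3))*exp(-1)/7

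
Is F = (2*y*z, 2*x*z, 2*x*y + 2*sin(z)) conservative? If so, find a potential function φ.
Yes, F is conservative. φ = 2*x*y*z - 2*cos(z)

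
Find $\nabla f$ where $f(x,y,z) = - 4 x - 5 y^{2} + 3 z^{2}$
(-4, -10*y, 6*z)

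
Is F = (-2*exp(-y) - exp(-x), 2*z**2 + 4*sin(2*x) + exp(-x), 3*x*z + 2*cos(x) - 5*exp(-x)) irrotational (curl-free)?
No, ∇×F = (-4*z, -3*z + 2*sin(x) - 5*exp(-x), 8*cos(2*x) - 2*exp(-y) - exp(-x))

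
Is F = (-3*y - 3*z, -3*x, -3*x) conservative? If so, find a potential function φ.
Yes, F is conservative. φ = 3*x*(-y - z)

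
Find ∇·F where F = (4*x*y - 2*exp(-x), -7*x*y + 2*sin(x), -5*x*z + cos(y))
-12*x + 4*y + 2*exp(-x)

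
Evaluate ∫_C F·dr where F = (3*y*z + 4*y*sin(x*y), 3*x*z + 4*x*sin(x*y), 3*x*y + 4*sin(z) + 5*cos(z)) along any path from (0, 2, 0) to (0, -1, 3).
5*sin(3) - 4*cos(3) + 4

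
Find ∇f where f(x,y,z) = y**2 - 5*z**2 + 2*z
(0, 2*y, 2 - 10*z)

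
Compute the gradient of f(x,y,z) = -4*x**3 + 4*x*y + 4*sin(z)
(-12*x**2 + 4*y, 4*x, 4*cos(z))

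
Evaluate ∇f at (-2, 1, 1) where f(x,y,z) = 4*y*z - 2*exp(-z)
(0, 4, 2*exp(-1) + 4)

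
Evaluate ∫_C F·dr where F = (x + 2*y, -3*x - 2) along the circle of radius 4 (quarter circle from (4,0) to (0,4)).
-20*pi - 16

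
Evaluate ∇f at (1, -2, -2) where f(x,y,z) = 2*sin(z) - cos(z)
(0, 0, -sin(2) + 2*cos(2))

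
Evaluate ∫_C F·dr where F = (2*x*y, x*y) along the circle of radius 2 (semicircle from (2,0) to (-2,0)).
16/3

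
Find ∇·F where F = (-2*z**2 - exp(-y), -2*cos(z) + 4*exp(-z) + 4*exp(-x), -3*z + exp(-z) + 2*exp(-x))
-3 - exp(-z)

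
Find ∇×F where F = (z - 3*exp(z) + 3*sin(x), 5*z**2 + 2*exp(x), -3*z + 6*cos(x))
(-10*z, -3*exp(z) + 6*sin(x) + 1, 2*exp(x))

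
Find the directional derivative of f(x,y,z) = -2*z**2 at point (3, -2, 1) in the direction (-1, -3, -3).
12*sqrt(19)/19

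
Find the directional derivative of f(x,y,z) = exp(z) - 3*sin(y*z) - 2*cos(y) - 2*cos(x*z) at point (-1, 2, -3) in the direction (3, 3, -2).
sqrt(22)*(-14*exp(3)*sin(3) - 2 + 6*exp(3)*sin(2) + 39*exp(3)*cos(6))*exp(-3)/22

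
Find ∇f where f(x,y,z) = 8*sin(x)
(8*cos(x), 0, 0)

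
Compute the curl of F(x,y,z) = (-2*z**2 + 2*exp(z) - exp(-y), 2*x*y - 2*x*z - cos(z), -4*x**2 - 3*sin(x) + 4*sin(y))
(2*x - sin(z) + 4*cos(y), 8*x - 4*z + 2*exp(z) + 3*cos(x), 2*y - 2*z - exp(-y))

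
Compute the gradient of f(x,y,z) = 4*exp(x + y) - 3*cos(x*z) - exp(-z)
(3*z*sin(x*z) + 4*exp(x + y), 4*exp(x + y), 3*x*sin(x*z) + exp(-z))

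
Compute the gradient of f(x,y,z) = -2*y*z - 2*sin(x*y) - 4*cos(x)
(-2*y*cos(x*y) + 4*sin(x), -2*x*cos(x*y) - 2*z, -2*y)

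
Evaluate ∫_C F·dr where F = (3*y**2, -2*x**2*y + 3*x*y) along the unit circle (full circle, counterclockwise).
0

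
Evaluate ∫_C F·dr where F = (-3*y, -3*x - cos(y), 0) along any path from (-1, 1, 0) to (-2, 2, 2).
-sin(2) + sin(1) + 9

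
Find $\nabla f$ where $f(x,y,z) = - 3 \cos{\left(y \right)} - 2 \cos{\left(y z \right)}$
(0, 2*z*sin(y*z) + 3*sin(y), 2*y*sin(y*z))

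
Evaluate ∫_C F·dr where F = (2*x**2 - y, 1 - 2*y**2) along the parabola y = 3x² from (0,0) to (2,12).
-3428/3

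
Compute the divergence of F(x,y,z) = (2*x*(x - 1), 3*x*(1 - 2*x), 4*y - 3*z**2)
4*x - 6*z - 2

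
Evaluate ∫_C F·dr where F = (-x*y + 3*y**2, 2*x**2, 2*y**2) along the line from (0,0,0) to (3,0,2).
0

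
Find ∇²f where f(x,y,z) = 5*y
0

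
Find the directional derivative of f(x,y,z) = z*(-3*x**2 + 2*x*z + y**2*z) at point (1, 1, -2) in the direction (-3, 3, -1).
-21*sqrt(19)/19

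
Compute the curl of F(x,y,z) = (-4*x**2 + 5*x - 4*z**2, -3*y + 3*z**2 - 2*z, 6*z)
(2 - 6*z, -8*z, 0)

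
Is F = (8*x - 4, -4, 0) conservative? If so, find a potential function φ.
Yes, F is conservative. φ = 4*x**2 - 4*x - 4*y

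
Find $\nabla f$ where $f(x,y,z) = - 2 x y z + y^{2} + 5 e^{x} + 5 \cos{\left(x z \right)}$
(-2*y*z - 5*z*sin(x*z) + 5*exp(x), -2*x*z + 2*y, -x*(2*y + 5*sin(x*z)))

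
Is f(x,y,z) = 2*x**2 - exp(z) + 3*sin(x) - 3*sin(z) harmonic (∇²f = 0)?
No, ∇²f = -exp(z) - 3*sin(x) + 3*sin(z) + 4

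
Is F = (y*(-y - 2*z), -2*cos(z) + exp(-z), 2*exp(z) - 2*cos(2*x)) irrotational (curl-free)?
No, ∇×F = (-2*sin(z) + exp(-z), -2*y - 4*sin(2*x), 2*y + 2*z)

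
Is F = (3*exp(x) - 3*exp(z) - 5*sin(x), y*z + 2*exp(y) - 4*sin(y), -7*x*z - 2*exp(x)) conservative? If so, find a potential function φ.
No, ∇×F = (-y, 7*z + 2*exp(x) - 3*exp(z), 0) ≠ 0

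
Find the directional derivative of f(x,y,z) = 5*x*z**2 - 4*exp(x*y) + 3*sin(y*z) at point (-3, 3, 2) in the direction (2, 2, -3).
5*sqrt(17)*(44 - 3*cos(6))/17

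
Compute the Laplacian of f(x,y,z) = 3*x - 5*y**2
-10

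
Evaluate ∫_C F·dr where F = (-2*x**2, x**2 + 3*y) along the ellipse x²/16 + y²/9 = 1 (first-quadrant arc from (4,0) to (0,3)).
529/6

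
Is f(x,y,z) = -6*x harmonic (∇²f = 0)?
Yes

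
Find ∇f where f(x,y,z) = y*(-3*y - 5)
(0, -6*y - 5, 0)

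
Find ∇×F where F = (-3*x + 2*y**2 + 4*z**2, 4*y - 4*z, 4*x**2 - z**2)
(4, -8*x + 8*z, -4*y)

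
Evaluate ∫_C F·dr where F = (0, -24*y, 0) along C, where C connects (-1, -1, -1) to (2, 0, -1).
12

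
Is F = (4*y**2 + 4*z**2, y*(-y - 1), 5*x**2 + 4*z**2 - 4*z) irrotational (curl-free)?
No, ∇×F = (0, -10*x + 8*z, -8*y)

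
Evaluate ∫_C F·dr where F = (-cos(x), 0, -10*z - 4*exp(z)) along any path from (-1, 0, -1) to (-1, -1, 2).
-4*exp(2) - 15 + 4*exp(-1)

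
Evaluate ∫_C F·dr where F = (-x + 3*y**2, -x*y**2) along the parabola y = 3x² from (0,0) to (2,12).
-28582/35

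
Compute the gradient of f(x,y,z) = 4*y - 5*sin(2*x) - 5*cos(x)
(5*sin(x) - 10*cos(2*x), 4, 0)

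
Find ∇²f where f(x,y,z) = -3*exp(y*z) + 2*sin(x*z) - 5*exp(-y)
-2*x**2*sin(x*z) - 3*y**2*exp(y*z) - 3*z**2*exp(y*z) - 2*z**2*sin(x*z) - 5*exp(-y)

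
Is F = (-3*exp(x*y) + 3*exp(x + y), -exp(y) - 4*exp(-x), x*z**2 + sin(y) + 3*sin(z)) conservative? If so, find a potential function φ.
No, ∇×F = (cos(y), -z**2, (3*(x*exp(x*y) - exp(x + y))*exp(x) + 4)*exp(-x)) ≠ 0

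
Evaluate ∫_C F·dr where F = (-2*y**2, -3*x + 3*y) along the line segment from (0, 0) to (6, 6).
-144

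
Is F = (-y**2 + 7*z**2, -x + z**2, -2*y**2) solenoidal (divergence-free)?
Yes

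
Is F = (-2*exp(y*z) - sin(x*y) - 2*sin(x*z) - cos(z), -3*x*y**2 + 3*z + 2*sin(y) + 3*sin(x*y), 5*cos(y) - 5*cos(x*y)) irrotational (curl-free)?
No, ∇×F = (5*x*sin(x*y) - 5*sin(y) - 3, -2*x*cos(x*z) - 2*y*exp(y*z) - 5*y*sin(x*y) + sin(z), x*cos(x*y) - 3*y**2 + 3*y*cos(x*y) + 2*z*exp(y*z))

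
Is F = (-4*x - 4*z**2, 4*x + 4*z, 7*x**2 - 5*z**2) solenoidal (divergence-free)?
No, ∇·F = -10*z - 4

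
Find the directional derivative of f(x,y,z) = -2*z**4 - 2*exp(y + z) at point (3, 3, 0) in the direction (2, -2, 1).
2*exp(3)/3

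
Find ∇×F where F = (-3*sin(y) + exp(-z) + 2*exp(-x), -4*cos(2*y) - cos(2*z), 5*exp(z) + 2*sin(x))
(-2*sin(2*z), -2*cos(x) - exp(-z), 3*cos(y))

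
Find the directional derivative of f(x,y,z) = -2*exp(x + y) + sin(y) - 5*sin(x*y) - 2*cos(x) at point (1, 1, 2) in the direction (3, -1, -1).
sqrt(11)*(-4*exp(2) - 11*cos(1) + 6*sin(1))/11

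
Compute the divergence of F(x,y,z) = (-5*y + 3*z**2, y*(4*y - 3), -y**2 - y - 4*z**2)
8*y - 8*z - 3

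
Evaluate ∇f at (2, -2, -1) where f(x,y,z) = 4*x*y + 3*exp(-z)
(-8, 8, -3*E)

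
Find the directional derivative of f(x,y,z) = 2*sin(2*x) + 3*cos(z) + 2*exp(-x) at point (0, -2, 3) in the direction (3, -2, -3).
3*sqrt(22)*(3*sin(3) + 2)/22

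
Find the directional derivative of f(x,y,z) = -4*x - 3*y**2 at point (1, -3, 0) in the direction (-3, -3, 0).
-7*sqrt(2)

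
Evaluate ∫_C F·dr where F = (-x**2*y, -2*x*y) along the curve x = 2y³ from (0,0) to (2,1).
-16/5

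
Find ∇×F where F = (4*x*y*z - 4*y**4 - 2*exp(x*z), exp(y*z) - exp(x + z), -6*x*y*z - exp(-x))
(-6*x*z - y*exp(y*z) + exp(x + z), 4*x*y - 2*x*exp(x*z) + 6*y*z - exp(-x), -4*x*z + 16*y**3 - exp(x + z))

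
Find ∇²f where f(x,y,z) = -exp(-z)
-exp(-z)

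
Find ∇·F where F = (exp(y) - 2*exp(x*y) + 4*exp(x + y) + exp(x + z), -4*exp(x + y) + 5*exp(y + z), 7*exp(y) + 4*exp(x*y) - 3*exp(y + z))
-2*y*exp(x*y) + exp(x + z) + 2*exp(y + z)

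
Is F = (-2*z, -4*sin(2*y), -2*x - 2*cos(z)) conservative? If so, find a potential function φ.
Yes, F is conservative. φ = -2*x*z - 2*sin(z) + 2*cos(2*y)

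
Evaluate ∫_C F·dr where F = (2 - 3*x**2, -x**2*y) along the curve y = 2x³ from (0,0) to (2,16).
-388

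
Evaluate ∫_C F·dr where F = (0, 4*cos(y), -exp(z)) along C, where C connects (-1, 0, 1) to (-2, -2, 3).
-exp(3) - 4*sin(2) + E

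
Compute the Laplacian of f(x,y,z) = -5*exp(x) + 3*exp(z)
-5*exp(x) + 3*exp(z)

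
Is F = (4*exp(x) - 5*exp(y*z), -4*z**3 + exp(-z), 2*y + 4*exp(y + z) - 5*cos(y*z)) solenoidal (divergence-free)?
No, ∇·F = 5*y*sin(y*z) + 4*exp(x) + 4*exp(y + z)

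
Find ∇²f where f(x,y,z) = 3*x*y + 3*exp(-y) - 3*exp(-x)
3*exp(-y) - 3*exp(-x)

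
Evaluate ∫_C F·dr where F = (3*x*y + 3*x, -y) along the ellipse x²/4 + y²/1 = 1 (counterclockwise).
0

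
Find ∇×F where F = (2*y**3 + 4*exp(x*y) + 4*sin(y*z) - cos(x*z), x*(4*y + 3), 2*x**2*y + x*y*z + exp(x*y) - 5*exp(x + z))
(x*(2*x + z + exp(x*y)), -4*x*y + x*sin(x*z) - y*z - y*exp(x*y) + 4*y*cos(y*z) + 5*exp(x + z), -4*x*exp(x*y) - 6*y**2 + 4*y - 4*z*cos(y*z) + 3)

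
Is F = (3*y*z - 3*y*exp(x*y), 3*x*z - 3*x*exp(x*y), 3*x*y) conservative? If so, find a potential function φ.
Yes, F is conservative. φ = 3*x*y*z - 3*exp(x*y)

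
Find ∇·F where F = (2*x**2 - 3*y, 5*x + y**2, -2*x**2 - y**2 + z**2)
4*x + 2*y + 2*z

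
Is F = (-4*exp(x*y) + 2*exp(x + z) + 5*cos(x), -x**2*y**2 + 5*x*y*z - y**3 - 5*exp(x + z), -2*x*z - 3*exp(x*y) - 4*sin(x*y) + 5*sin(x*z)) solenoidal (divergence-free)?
No, ∇·F = -2*x**2*y + 5*x*z + 5*x*cos(x*z) - 2*x - 3*y**2 - 4*y*exp(x*y) + 2*exp(x + z) - 5*sin(x)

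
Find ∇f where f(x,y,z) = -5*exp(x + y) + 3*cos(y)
(-5*exp(x + y), -5*exp(x + y) - 3*sin(y), 0)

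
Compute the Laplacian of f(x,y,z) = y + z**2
2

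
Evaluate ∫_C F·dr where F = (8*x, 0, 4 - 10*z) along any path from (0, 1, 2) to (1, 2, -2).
-12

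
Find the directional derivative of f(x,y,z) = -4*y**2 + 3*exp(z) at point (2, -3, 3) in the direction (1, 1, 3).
3*sqrt(11)*(8 + 3*exp(3))/11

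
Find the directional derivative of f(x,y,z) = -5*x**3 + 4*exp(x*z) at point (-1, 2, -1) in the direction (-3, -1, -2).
5*sqrt(14)*(9 + 4*E)/14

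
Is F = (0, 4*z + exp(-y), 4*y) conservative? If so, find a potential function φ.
Yes, F is conservative. φ = 4*y*z - exp(-y)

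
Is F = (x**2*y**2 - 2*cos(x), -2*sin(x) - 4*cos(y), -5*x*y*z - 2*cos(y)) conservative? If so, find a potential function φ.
No, ∇×F = (-5*x*z + 2*sin(y), 5*y*z, -2*x**2*y - 2*cos(x)) ≠ 0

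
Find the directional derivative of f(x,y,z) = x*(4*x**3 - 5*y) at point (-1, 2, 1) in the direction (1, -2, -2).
-12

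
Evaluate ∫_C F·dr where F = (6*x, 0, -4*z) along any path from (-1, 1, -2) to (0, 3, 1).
3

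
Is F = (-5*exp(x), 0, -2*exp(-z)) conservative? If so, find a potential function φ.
Yes, F is conservative. φ = -5*exp(x) + 2*exp(-z)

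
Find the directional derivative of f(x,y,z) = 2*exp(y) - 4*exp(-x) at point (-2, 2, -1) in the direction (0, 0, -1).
0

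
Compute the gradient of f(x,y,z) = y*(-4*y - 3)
(0, -8*y - 3, 0)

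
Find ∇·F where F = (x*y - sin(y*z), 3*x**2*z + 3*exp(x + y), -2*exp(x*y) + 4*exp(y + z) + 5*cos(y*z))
-5*y*sin(y*z) + y + 3*exp(x + y) + 4*exp(y + z)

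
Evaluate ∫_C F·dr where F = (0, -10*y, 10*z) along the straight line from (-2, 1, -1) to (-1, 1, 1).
0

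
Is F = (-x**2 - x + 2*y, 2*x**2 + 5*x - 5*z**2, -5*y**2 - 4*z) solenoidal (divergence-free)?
No, ∇·F = -2*x - 5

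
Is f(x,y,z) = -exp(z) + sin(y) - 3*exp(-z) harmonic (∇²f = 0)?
No, ∇²f = -exp(z) - sin(y) - 3*exp(-z)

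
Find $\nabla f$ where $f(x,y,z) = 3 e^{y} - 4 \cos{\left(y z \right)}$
(0, 4*z*sin(y*z) + 3*exp(y), 4*y*sin(y*z))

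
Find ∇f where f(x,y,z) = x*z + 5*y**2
(z, 10*y, x)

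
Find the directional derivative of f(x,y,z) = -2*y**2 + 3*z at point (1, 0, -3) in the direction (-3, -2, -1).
-3*sqrt(14)/14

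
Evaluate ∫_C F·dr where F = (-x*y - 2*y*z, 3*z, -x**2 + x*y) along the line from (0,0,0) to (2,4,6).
20/3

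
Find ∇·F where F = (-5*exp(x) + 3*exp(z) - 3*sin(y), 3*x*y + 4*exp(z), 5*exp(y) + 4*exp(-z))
3*x - 5*exp(x) - 4*exp(-z)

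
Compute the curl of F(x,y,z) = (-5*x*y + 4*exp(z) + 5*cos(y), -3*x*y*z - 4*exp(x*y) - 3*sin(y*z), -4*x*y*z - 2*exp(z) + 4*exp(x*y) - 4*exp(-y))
(3*x*y - 4*x*z + 4*x*exp(x*y) + 3*y*cos(y*z) + 4*exp(-y), 4*y*z - 4*y*exp(x*y) + 4*exp(z), 5*x - 3*y*z - 4*y*exp(x*y) + 5*sin(y))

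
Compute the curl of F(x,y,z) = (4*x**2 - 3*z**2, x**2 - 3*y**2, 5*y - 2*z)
(5, -6*z, 2*x)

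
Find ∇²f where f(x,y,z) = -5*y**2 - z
-10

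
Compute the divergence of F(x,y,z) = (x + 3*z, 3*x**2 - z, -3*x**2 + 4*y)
1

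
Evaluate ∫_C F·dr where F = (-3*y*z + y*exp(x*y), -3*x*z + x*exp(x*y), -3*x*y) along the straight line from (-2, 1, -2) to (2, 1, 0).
2*sinh(2) + 12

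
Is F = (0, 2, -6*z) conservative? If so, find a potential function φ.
Yes, F is conservative. φ = 2*y - 3*z**2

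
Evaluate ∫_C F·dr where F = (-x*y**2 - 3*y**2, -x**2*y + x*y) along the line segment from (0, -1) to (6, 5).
-522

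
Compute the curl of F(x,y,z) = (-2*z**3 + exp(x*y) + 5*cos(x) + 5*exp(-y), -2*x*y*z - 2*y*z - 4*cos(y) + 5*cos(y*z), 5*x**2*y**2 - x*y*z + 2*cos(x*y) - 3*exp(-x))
(10*x**2*y + 2*x*y - x*z - 2*x*sin(x*y) + 5*y*sin(y*z) + 2*y, -10*x*y**2 + y*z + 2*y*sin(x*y) - 6*z**2 - 3*exp(-x), -x*exp(x*y) - 2*y*z + 5*exp(-y))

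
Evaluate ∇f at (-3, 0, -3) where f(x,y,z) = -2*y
(0, -2, 0)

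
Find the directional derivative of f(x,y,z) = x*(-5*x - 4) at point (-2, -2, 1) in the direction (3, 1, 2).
24*sqrt(14)/7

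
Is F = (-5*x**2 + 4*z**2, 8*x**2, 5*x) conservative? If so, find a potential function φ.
No, ∇×F = (0, 8*z - 5, 16*x) ≠ 0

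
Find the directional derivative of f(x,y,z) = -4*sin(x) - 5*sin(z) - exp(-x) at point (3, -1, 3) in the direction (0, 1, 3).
-3*sqrt(10)*cos(3)/2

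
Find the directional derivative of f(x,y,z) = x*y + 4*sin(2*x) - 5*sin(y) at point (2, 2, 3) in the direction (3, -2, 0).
2*sqrt(13)*(12*cos(4) + 5*cos(2) + 1)/13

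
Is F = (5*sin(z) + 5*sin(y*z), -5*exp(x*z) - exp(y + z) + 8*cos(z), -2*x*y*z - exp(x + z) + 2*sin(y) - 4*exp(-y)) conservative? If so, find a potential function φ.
No, ∇×F = (-2*x*z + 5*x*exp(x*z) + exp(y + z) + 8*sin(z) + 2*cos(y) + 4*exp(-y), 2*y*z + 5*y*cos(y*z) + exp(x + z) + 5*cos(z), -5*z*(exp(x*z) + cos(y*z))) ≠ 0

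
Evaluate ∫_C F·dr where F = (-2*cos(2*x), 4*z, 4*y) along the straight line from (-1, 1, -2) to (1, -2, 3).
-16 - 2*sin(2)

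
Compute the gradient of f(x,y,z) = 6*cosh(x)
(6*sinh(x), 0, 0)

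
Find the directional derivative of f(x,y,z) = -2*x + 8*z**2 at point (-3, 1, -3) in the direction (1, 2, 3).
-73*sqrt(14)/7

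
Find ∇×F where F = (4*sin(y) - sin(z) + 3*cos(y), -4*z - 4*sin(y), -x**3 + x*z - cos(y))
(sin(y) + 4, 3*x**2 - z - cos(z), 3*sin(y) - 4*cos(y))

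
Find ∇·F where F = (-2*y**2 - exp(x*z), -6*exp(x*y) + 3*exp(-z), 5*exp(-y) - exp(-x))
-6*x*exp(x*y) - z*exp(x*z)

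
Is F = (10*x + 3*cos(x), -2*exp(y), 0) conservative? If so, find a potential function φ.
Yes, F is conservative. φ = 5*x**2 - 2*exp(y) + 3*sin(x)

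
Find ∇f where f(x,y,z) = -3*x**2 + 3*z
(-6*x, 0, 3)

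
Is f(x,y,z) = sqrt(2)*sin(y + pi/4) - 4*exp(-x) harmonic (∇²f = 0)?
No, ∇²f = -sqrt(2)*sin(y + pi/4) - 4*exp(-x)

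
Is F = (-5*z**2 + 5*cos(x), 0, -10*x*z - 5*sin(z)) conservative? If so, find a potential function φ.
Yes, F is conservative. φ = -5*x*z**2 + 5*sin(x) + 5*cos(z)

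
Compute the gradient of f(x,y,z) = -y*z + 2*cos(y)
(0, -z - 2*sin(y), -y)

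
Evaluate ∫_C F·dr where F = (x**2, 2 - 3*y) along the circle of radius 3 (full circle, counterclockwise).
0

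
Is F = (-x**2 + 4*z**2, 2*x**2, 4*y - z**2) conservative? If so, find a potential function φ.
No, ∇×F = (4, 8*z, 4*x) ≠ 0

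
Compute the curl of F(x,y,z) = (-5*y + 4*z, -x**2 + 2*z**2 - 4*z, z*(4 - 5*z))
(4 - 4*z, 4, 5 - 2*x)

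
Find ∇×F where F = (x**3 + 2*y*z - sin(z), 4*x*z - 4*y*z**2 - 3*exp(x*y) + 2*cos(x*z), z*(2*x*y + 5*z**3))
(2*x*z + 2*x*sin(x*z) - 4*x + 8*y*z, -2*y*z + 2*y - cos(z), -3*y*exp(x*y) - 2*z*sin(x*z) + 2*z)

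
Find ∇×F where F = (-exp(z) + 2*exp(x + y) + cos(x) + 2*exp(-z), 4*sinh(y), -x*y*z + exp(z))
(-x*z, y*z - exp(z) - 2*exp(-z), -2*exp(x + y))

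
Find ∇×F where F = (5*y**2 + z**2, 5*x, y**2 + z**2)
(2*y, 2*z, 5 - 10*y)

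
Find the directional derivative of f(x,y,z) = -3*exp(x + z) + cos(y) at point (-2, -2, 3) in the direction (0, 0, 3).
-3*E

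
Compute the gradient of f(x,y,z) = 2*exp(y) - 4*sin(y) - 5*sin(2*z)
(0, 2*exp(y) - 4*cos(y), -10*cos(2*z))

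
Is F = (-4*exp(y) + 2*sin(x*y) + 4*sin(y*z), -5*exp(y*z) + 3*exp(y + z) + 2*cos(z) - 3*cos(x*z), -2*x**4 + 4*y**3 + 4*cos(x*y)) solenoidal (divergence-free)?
No, ∇·F = 2*y*cos(x*y) - 5*z*exp(y*z) + 3*exp(y + z)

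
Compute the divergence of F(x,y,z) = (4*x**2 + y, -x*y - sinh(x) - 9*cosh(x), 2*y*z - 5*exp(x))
7*x + 2*y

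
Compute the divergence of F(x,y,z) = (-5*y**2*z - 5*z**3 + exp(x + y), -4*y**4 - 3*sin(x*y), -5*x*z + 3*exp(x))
-3*x*cos(x*y) - 5*x - 16*y**3 + exp(x + y)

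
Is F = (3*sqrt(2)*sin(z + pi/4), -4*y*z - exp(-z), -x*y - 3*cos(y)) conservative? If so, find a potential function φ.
No, ∇×F = (-x + 4*y + 3*sin(y) - exp(-z), y + 3*sqrt(2)*cos(z + pi/4), 0) ≠ 0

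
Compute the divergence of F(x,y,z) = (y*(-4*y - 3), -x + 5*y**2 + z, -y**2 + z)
10*y + 1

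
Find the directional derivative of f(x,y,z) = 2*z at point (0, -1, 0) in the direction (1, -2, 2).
4/3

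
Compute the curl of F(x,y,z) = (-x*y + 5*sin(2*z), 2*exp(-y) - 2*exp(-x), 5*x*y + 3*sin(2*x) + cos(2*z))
(5*x, -5*y - 6*cos(2*x) + 10*cos(2*z), x + 2*exp(-x))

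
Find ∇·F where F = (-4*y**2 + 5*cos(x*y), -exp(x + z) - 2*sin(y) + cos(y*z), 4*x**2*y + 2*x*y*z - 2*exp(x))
2*x*y - 5*y*sin(x*y) - z*sin(y*z) - 2*cos(y)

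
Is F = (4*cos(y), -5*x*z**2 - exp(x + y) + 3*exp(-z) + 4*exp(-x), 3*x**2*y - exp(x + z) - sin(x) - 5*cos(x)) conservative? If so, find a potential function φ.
No, ∇×F = (3*x**2 + 10*x*z + 3*exp(-z), -6*x*y + exp(x + z) - 5*sin(x) + cos(x), -5*z**2 - exp(x + y) + 4*sin(y) - 4*exp(-x)) ≠ 0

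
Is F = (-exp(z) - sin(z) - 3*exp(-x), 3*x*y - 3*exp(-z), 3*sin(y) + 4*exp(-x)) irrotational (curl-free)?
No, ∇×F = (3*cos(y) - 3*exp(-z), -exp(z) - cos(z) + 4*exp(-x), 3*y)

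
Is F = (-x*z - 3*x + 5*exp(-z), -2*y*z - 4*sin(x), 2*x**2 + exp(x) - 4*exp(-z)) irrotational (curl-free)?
No, ∇×F = (2*y, -5*x - exp(x) - 5*exp(-z), -4*cos(x))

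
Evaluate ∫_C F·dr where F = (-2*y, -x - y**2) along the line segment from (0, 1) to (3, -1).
11/3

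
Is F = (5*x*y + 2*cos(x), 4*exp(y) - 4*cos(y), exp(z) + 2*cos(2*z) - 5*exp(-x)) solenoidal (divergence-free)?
No, ∇·F = 5*y + 4*exp(y) + exp(z) - 2*sin(x) + 4*sin(y) - 4*sin(2*z)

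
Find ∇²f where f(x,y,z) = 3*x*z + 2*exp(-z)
2*exp(-z)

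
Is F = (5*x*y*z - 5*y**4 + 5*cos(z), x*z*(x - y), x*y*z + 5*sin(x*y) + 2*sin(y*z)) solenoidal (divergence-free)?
No, ∇·F = x*y - x*z + 5*y*z + 2*y*cos(y*z)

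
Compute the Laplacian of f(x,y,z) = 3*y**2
6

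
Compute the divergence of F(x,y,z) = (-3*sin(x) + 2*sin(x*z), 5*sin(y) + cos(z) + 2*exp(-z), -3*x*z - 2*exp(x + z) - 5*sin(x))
-3*x + 2*z*cos(x*z) - 2*exp(x + z) - 3*cos(x) + 5*cos(y)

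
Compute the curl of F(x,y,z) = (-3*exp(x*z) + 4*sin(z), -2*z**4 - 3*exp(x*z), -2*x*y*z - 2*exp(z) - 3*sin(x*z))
(-2*x*z + 3*x*exp(x*z) + 8*z**3, -3*x*exp(x*z) + 2*y*z + 3*z*cos(x*z) + 4*cos(z), -3*z*exp(x*z))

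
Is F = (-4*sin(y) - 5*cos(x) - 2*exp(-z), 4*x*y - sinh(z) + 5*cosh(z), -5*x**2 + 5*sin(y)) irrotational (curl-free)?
No, ∇×F = (5*cos(y) - 5*sinh(z) + cosh(z), 10*x + 2*exp(-z), 4*y + 4*cos(y))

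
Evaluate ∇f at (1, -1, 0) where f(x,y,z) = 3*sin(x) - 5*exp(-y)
(3*cos(1), 5*E, 0)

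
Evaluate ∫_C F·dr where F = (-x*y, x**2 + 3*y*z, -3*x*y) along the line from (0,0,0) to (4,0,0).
0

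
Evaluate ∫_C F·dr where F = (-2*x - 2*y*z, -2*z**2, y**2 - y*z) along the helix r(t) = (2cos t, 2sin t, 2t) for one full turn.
8*pi*(-5 + 2*pi)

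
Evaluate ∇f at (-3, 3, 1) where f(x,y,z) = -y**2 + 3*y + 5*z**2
(0, -3, 10)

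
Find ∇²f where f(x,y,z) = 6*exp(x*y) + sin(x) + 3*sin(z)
6*x**2*exp(x*y) + 6*y**2*exp(x*y) - sin(x) - 3*sin(z)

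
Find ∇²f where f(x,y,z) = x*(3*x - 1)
6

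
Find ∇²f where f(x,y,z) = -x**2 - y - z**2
-4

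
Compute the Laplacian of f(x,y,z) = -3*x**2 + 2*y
-6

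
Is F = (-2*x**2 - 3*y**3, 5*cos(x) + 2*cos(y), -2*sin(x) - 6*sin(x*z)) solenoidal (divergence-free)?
No, ∇·F = -6*x*cos(x*z) - 4*x - 2*sin(y)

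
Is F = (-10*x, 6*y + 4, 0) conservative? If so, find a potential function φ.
Yes, F is conservative. φ = -5*x**2 + 3*y**2 + 4*y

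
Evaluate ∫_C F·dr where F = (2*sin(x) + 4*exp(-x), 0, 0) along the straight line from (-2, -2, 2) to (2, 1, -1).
8*sinh(2)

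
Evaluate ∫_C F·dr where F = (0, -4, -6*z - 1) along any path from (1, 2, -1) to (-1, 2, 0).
2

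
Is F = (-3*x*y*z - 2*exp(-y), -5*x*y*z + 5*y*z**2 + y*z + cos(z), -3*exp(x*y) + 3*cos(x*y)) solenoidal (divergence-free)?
No, ∇·F = z*(-5*x - 3*y + 5*z + 1)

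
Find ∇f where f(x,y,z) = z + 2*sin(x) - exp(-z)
(2*cos(x), 0, 1 + exp(-z))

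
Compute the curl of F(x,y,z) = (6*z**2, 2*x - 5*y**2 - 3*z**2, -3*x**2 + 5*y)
(6*z + 5, 6*x + 12*z, 2)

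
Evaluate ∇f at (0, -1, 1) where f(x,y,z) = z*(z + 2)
(0, 0, 4)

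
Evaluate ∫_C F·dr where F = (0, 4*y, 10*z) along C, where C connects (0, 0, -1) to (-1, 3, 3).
58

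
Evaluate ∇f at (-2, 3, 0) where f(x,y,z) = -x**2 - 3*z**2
(4, 0, 0)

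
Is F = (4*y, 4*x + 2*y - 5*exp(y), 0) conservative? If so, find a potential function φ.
Yes, F is conservative. φ = 4*x*y + y**2 - 5*exp(y)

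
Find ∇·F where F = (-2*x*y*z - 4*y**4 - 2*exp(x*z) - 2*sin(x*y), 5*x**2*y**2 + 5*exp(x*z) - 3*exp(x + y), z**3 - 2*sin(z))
10*x**2*y - 2*y*z - 2*y*cos(x*y) + 3*z**2 - 2*z*exp(x*z) - 3*exp(x + y) - 2*cos(z)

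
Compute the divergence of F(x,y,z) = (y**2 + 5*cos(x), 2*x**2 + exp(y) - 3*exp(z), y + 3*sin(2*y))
exp(y) - 5*sin(x)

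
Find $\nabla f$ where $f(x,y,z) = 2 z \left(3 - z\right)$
(0, 0, 6 - 4*z)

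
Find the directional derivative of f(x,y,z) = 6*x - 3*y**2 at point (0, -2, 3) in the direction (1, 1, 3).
18*sqrt(11)/11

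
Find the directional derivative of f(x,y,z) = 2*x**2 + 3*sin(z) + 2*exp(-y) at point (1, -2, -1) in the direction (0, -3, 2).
6*sqrt(13)*(cos(1) + exp(2))/13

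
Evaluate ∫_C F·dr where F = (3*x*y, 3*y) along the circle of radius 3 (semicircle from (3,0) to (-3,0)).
0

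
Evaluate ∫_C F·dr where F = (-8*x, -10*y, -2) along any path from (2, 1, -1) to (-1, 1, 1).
8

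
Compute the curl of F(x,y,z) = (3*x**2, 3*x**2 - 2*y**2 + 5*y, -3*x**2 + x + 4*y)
(4, 6*x - 1, 6*x)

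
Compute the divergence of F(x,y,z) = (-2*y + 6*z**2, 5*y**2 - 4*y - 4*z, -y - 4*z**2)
10*y - 8*z - 4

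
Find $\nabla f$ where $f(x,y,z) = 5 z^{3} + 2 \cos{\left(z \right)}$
(0, 0, 15*z**2 - 2*sin(z))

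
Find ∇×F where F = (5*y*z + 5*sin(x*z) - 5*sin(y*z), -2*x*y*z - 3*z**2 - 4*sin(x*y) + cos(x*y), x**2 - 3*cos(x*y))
(2*x*y + 3*x*sin(x*y) + 6*z, 5*x*cos(x*z) - 2*x - 3*y*sin(x*y) - 5*y*cos(y*z) + 5*y, -2*y*z - y*sin(x*y) - 4*y*cos(x*y) + 5*z*cos(y*z) - 5*z)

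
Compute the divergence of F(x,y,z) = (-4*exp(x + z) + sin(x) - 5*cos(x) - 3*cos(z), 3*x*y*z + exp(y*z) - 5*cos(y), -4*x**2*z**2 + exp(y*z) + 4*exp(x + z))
-8*x**2*z + 3*x*z + y*exp(y*z) + z*exp(y*z) + 5*sin(x) + 5*sin(y) + cos(x)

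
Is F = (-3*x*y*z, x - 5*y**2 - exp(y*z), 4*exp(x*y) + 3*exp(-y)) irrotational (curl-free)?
No, ∇×F = (4*x*exp(x*y) + y*exp(y*z) - 3*exp(-y), y*(-3*x - 4*exp(x*y)), 3*x*z + 1)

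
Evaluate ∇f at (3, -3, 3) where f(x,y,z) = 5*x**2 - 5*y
(30, -5, 0)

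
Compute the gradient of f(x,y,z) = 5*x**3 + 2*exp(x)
(15*x**2 + 2*exp(x), 0, 0)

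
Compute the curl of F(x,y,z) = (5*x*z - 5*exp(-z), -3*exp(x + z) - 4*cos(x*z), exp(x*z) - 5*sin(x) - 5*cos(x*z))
(-4*x*sin(x*z) + 3*exp(x + z), 5*x - z*exp(x*z) - 5*z*sin(x*z) + 5*cos(x) + 5*exp(-z), 4*z*sin(x*z) - 3*exp(x + z))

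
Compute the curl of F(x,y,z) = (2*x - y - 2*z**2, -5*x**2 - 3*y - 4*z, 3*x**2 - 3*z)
(4, -6*x - 4*z, 1 - 10*x)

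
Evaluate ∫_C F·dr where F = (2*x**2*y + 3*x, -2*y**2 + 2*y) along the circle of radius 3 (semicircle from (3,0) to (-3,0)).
-81*pi/4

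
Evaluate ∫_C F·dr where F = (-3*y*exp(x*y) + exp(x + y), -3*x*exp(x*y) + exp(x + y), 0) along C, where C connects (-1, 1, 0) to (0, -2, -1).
-4 + exp(-2) + 3*exp(-1)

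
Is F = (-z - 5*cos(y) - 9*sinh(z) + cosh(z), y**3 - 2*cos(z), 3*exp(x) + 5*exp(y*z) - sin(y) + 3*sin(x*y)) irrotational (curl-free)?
No, ∇×F = (3*x*cos(x*y) + 5*z*exp(y*z) - 2*sin(z) - cos(y), -3*y*cos(x*y) - 3*exp(x) + sinh(z) - 9*cosh(z) - 1, -5*sin(y))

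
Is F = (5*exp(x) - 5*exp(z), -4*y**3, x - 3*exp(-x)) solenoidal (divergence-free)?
No, ∇·F = -12*y**2 + 5*exp(x)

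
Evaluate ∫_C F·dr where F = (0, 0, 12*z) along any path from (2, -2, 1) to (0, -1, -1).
0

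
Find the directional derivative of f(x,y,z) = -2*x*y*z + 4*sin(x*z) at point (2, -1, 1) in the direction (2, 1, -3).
-2*sqrt(14)*(4*cos(2) + 3)/7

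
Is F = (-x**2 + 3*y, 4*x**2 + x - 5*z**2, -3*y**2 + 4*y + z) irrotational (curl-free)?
No, ∇×F = (-6*y + 10*z + 4, 0, 8*x - 2)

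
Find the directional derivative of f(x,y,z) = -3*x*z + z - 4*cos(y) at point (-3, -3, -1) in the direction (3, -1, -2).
sqrt(14)*(-11 + 4*sin(3))/14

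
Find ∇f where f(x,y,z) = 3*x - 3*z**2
(3, 0, -6*z)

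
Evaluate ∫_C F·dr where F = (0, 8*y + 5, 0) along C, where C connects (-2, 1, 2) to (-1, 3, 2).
42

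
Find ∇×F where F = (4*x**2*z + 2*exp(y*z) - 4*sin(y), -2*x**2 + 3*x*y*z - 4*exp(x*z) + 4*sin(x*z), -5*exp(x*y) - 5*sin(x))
(x*(-3*y - 5*exp(x*y) + 4*exp(x*z) - 4*cos(x*z)), 4*x**2 + 5*y*exp(x*y) + 2*y*exp(y*z) + 5*cos(x), -4*x + 3*y*z - 4*z*exp(x*z) - 2*z*exp(y*z) + 4*z*cos(x*z) + 4*cos(y))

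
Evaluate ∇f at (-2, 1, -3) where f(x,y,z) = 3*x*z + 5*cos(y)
(-9, -5*sin(1), -6)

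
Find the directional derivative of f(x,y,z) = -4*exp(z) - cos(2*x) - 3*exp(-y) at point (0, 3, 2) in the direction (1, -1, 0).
-3*sqrt(2)*exp(-3)/2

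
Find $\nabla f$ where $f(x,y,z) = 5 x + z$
(5, 0, 1)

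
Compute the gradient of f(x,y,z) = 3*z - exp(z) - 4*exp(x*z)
(-4*z*exp(x*z), 0, -4*x*exp(x*z) - exp(z) + 3)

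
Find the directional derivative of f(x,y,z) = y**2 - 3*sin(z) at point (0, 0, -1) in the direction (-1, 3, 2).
-3*sqrt(14)*cos(1)/7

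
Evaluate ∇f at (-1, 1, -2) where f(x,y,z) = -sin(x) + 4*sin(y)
(-cos(1), 4*cos(1), 0)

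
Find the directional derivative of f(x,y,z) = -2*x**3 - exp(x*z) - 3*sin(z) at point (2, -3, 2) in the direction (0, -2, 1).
-sqrt(5)*(3*cos(2) + 2*exp(4))/5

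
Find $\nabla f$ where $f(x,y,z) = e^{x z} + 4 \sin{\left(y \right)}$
(z*exp(x*z), 4*cos(y), x*exp(x*z))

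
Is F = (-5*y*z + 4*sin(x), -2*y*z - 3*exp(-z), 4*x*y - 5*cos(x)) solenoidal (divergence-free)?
No, ∇·F = -2*z + 4*cos(x)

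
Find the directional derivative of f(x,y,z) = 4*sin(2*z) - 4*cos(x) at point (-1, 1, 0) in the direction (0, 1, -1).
-4*sqrt(2)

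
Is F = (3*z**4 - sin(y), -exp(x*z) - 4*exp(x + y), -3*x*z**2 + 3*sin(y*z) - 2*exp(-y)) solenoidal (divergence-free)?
No, ∇·F = -6*x*z + 3*y*cos(y*z) - 4*exp(x + y)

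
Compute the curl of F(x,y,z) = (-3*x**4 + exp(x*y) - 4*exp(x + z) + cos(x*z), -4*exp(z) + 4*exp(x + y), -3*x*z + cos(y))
(4*exp(z) - sin(y), -x*sin(x*z) + 3*z - 4*exp(x + z), -x*exp(x*y) + 4*exp(x + y))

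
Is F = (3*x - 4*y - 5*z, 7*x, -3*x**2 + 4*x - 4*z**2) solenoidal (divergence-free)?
No, ∇·F = 3 - 8*z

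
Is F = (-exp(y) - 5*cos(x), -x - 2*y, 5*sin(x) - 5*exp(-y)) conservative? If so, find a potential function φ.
No, ∇×F = (5*exp(-y), -5*cos(x), exp(y) - 1) ≠ 0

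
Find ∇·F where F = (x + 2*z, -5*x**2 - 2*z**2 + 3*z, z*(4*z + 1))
8*z + 2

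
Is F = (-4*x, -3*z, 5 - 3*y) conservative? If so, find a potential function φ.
Yes, F is conservative. φ = -2*x**2 - 3*y*z + 5*z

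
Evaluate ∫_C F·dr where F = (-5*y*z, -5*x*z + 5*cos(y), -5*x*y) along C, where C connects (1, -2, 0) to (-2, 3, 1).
5*sin(3) + 5*sin(2) + 30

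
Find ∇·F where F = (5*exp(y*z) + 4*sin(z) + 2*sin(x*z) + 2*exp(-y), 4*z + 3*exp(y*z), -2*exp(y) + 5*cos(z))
3*z*exp(y*z) + 2*z*cos(x*z) - 5*sin(z)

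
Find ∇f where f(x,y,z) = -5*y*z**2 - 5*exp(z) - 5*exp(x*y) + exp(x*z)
(-5*y*exp(x*y) + z*exp(x*z), -5*x*exp(x*y) - 5*z**2, x*exp(x*z) - 10*y*z - 5*exp(z))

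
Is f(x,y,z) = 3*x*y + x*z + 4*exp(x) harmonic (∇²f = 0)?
No, ∇²f = 4*exp(x)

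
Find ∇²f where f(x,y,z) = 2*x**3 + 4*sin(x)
12*x - 4*sin(x)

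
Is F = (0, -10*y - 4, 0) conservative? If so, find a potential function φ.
Yes, F is conservative. φ = y*(-5*y - 4)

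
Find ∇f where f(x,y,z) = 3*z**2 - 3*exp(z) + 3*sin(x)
(3*cos(x), 0, 6*z - 3*exp(z))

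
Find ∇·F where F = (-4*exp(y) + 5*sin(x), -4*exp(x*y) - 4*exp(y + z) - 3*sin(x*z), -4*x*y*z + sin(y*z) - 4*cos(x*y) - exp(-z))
-4*x*y - 4*x*exp(x*y) + y*cos(y*z) - 4*exp(y + z) + 5*cos(x) + exp(-z)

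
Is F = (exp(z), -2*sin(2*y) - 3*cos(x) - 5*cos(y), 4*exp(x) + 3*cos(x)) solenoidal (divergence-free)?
No, ∇·F = 5*sin(y) - 4*cos(2*y)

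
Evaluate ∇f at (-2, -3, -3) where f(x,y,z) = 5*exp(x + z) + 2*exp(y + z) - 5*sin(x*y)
(5*exp(-5) + 15*cos(6), 2*exp(-6) + 10*cos(6), (2 + 5*E)*exp(-6))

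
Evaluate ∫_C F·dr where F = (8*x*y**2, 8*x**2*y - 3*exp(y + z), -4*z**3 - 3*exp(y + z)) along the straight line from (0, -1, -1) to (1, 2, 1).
-3*exp(3) + 3*exp(-2) + 16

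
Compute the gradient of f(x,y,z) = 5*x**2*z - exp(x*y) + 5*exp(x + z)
(10*x*z - y*exp(x*y) + 5*exp(x + z), -x*exp(x*y), 5*x**2 + 5*exp(x + z))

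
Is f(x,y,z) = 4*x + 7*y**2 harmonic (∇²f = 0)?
No, ∇²f = 14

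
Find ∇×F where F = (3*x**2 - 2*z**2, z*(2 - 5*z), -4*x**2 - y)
(10*z - 3, 8*x - 4*z, 0)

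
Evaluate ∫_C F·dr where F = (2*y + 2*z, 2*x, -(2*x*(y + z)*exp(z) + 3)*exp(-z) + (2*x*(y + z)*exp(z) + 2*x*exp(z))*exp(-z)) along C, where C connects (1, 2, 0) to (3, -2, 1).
-13 + 3*exp(-1)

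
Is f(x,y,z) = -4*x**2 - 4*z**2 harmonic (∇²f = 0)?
No, ∇²f = -16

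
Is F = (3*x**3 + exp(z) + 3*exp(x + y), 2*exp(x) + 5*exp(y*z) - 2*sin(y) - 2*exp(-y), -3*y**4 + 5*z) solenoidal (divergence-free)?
No, ∇·F = 9*x**2 + 5*z*exp(y*z) + 3*exp(x + y) - 2*cos(y) + 5 + 2*exp(-y)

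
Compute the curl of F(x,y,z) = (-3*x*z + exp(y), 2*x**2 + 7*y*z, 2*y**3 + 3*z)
(y*(6*y - 7), -3*x, 4*x - exp(y))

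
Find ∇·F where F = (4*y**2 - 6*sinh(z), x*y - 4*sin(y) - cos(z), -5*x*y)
x - 4*cos(y)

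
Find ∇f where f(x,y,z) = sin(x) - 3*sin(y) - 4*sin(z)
(cos(x), -3*cos(y), -4*cos(z))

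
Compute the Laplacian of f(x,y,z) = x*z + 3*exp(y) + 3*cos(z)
3*exp(y) - 3*cos(z)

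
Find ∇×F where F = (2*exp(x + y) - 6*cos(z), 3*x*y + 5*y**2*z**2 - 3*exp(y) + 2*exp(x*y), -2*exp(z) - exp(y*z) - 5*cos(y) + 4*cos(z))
(-10*y**2*z - z*exp(y*z) + 5*sin(y), 6*sin(z), 2*y*exp(x*y) + 3*y - 2*exp(x + y))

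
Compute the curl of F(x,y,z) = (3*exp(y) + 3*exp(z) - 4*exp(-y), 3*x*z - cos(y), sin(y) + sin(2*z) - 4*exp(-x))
(-3*x + cos(y), 3*exp(z) - 4*exp(-x), 3*z + sinh(y) - 7*cosh(y))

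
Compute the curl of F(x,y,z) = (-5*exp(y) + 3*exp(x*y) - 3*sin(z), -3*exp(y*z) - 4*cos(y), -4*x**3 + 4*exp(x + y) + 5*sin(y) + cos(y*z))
(3*y*exp(y*z) - z*sin(y*z) + 4*exp(x + y) + 5*cos(y), 12*x**2 - 4*exp(x + y) - 3*cos(z), -3*x*exp(x*y) + 5*exp(y))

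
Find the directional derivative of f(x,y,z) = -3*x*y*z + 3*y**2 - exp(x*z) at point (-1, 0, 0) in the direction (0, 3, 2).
2*sqrt(13)/13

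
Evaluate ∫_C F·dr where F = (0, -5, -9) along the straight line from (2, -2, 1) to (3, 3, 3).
-43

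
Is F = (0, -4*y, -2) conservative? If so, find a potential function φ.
Yes, F is conservative. φ = -2*y**2 - 2*z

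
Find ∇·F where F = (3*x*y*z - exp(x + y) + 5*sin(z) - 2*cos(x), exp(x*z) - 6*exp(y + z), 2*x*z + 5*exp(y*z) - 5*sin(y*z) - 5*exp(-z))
((2*x + 3*y*z + 5*y*exp(y*z) - 5*y*cos(y*z) - exp(x + y) - 6*exp(y + z) + 2*sin(x))*exp(z) + 5)*exp(-z)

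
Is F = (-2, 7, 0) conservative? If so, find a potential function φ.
Yes, F is conservative. φ = -2*x + 7*y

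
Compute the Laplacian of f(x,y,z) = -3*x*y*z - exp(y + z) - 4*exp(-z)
2*(-exp(y + 2*z) - 2)*exp(-z)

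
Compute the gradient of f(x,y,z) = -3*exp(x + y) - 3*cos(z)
(-3*exp(x + y), -3*exp(x + y), 3*sin(z))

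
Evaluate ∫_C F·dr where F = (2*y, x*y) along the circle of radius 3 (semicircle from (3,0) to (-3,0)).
18 - 9*pi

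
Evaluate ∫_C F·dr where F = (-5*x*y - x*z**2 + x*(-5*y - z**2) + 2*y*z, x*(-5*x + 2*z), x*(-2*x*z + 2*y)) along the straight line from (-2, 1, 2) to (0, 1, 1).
44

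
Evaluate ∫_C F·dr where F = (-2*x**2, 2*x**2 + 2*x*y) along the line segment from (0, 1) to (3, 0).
-25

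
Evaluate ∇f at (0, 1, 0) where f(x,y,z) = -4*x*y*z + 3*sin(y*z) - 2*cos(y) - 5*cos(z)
(0, 2*sin(1), 3)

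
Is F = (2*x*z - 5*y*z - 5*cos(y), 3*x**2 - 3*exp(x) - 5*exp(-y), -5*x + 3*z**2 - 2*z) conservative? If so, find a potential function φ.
No, ∇×F = (0, 2*x - 5*y + 5, 6*x + 5*z - 3*exp(x) - 5*sin(y)) ≠ 0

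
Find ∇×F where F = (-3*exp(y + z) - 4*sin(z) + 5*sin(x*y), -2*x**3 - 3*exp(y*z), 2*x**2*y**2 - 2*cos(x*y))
(4*x**2*y + 2*x*sin(x*y) + 3*y*exp(y*z), -4*x*y**2 - 2*y*sin(x*y) - 3*exp(y + z) - 4*cos(z), -6*x**2 - 5*x*cos(x*y) + 3*exp(y + z))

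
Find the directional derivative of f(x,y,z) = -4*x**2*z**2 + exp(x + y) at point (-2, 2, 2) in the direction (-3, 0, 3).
-129*sqrt(2)/2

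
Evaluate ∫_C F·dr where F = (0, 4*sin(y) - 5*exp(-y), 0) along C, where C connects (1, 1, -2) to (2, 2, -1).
-5*exp(-1) + 5*exp(-2) - 4*cos(2) + 4*cos(1)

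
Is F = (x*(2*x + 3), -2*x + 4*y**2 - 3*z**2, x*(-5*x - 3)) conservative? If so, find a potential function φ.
No, ∇×F = (6*z, 10*x + 3, -2) ≠ 0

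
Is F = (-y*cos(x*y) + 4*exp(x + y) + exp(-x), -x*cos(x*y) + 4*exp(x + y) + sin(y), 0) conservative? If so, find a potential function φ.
Yes, F is conservative. φ = 4*exp(x + y) - sin(x*y) - cos(y) - exp(-x)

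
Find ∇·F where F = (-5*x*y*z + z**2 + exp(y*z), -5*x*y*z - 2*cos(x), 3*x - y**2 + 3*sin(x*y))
5*z*(-x - y)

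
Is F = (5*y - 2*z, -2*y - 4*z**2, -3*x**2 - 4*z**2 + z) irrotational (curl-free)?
No, ∇×F = (8*z, 6*x - 2, -5)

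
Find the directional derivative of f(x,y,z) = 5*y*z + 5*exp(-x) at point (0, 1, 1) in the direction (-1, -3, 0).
-sqrt(10)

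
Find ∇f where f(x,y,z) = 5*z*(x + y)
(5*z, 5*z, 5*x + 5*y)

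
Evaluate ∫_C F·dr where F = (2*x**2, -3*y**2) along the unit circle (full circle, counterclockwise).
0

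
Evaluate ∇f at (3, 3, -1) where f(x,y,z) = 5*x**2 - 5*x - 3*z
(25, 0, -3)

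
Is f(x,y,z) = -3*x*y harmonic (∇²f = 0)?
Yes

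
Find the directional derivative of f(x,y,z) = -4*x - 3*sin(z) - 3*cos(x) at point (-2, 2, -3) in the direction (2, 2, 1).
-8/3 - 2*sin(2) - cos(3)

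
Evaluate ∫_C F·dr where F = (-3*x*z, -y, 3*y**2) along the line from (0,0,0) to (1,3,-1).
-25/2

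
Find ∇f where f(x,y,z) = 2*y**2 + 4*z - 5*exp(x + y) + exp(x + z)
(-5*exp(x + y) + exp(x + z), 4*y - 5*exp(x + y), exp(x + z) + 4)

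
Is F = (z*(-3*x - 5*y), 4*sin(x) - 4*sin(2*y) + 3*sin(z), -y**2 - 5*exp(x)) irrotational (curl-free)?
No, ∇×F = (-2*y - 3*cos(z), -3*x - 5*y + 5*exp(x), 5*z + 4*cos(x))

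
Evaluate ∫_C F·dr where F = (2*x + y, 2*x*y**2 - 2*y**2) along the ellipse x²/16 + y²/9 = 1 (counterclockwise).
42*pi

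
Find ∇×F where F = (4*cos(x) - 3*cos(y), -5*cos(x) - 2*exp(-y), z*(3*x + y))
(z, -3*z, 5*sin(x) - 3*sin(y))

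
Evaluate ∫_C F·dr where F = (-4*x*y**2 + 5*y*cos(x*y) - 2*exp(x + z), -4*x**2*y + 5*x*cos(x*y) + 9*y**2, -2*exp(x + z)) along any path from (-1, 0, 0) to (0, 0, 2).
2*(1 - exp(3))*exp(-1)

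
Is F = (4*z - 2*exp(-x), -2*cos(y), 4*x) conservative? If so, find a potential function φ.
Yes, F is conservative. φ = 4*x*z - 2*sin(y) + 2*exp(-x)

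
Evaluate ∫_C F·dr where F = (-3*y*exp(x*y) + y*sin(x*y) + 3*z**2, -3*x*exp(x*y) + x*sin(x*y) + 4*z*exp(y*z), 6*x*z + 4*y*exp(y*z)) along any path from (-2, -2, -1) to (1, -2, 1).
-4*exp(2) + cos(4) + exp(-2) - cos(2) + 9 + 3*exp(4)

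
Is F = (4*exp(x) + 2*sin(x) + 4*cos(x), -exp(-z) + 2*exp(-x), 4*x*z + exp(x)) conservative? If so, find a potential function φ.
No, ∇×F = (-exp(-z), -4*z - exp(x), -2*exp(-x)) ≠ 0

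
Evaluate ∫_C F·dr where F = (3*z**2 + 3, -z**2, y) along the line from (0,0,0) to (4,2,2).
82/3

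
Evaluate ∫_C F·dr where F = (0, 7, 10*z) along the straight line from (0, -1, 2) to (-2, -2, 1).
-22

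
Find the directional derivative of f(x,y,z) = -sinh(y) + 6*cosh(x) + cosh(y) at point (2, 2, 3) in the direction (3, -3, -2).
3*sqrt(22)*(cosh(2) + 5*sinh(2))/22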